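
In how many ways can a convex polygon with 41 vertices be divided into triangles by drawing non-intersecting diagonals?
C_39 = 680425371729975800390

These polygon triangulations are counted by the Catalan number C_n = (1/(n + 1)) · C(2n, n). For n = 39: C_39 = (1/40) · C(78, 39) = 27217014869199032015600/40 = 680425371729975800390.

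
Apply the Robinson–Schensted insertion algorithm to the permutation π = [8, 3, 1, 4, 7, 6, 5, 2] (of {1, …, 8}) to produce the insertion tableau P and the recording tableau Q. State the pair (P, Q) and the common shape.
P = [1, 2, 5] / [3, 4] / [6] / [7] / [8];  Q = [1, 4, 5] / [2, 6] / [3] / [7] / [8];  common shape = (3, 2, 1, 1, 1)

Row-insert the values π_1, π_2, … into P one at a time, bumping the leftmost entry strictly greater than the inserted value down to the next row. The recording tableau Q records, in position (i, j), the step at which that cell was added to P.
  Insert 8 (step 1): P = [8];  Q = [1]
  Insert 3 (step 2): P = [3] / [8];  Q = [1] / [2]
  Insert 1 (step 3): P = [1] / [3] / [8];  Q = [1] / [2] / [3]
  Insert 4 (step 4): P = [1, 4] / [3] / [8];  Q = [1, 4] / [2] / [3]
  Insert 7 (step 5): P = [1, 4, 7] / [3] / [8];  Q = [1, 4, 5] / [2] / [3]
  Insert 6 (step 6): P = [1, 4, 6] / [3, 7] / [8];  Q = [1, 4, 5] / [2, 6] / [3]
  Insert 5 (step 7): P = [1, 4, 5] / [3, 6] / [7] / [8];  Q = [1, 4, 5] / [2, 6] / [3] / [7]
  Insert 2 (step 8): P = [1, 2, 5] / [3, 4] / [6] / [7] / [8];  Q = [1, 4, 5] / [2, 6] / [3] / [7] / [8]
Final shape: (3, 2, 1, 1, 1).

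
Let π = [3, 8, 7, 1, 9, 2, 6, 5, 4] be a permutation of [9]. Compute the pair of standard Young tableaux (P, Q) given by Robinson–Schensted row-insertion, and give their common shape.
P = [1, 2, 4] / [3, 5, 9] / [6] / [7] / [8];  Q = [1, 2, 5] / [3, 6, 7] / [4] / [8] / [9];  common shape = (3, 3, 1, 1, 1)

Row-insert the values π_1, π_2, … into P one at a time, bumping the leftmost entry strictly greater than the inserted value down to the next row. The recording tableau Q records, in position (i, j), the step at which that cell was added to P.
  Insert 3 (step 1): P = [3];  Q = [1]
  Insert 8 (step 2): P = [3, 8];  Q = [1, 2]
  Insert 7 (step 3): P = [3, 7] / [8];  Q = [1, 2] / [3]
  Insert 1 (step 4): P = [1, 7] / [3] / [8];  Q = [1, 2] / [3] / [4]
  Insert 9 (step 5): P = [1, 7, 9] / [3] / [8];  Q = [1, 2, 5] / [3] / [4]
  Insert 2 (step 6): P = [1, 2, 9] / [3, 7] / [8];  Q = [1, 2, 5] / [3, 6] / [4]
  Insert 6 (step 7): P = [1, 2, 6] / [3, 7, 9] / [8];  Q = [1, 2, 5] / [3, 6, 7] / [4]
  Insert 5 (step 8): P = [1, 2, 5] / [3, 6, 9] / [7] / [8];  Q = [1, 2, 5] / [3, 6, 7] / [4] / [8]
  Insert 4 (step 9): P = [1, 2, 4] / [3, 5, 9] / [6] / [7] / [8];  Q = [1, 2, 5] / [3, 6, 7] / [4] / [8] / [9]
Final shape: (3, 3, 1, 1, 1).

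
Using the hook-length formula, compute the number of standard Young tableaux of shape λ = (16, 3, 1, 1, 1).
# SYT of shape (16, 3, 1, 1, 1) = 522291

Hook-length formula: f^λ = n! / Π hook(c), product over all cells c of the Young diagram. For λ = (16, 3, 1, 1, 1), n = 22 boxes. Hook lengths by row (left-to-right, top-to-bottom): [20, 16, 15, 13, 12, 11, 10, 9, 8, 7, 6, 5, 4, 3, 2, 1]; [6, 2, 1]; [3]; [2]; [1]. Product of hooks = 2152058388480000. So f^λ = 22! / 2152058388480000 = 1124000727777607680000 / 2152058388480000 = 522291.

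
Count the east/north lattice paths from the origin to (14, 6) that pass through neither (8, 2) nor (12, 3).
Number of paths = 27010

Inclusion–exclusion. Total paths: C(20, 14) = 38760. Through P₁: C(10, 8)·C(10, 6) = 9450. Through P₂: C(15, 12)·C(5, 2) = 4550. Since P₁ is strictly southwest of P₂, a monotone path through both must visit P₁ then P₂; paths through both = C(10, 8)·C(5, 4)·C(5, 2) = 2250. Avoid both = 38760 − 9450 − 4550 + 2250 = 27010.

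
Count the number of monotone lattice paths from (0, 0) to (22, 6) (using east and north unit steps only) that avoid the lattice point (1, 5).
Number of paths = 376608

Total paths from (0, 0) to (22, 6): C(28, 22) = 376740. Paths through (1, 5): (paths (0, 0) → (1, 5)) × (paths (1, 5) → (22, 6)) = C(6, 1) · C(22, 21) = 6 · 22 = 132. Avoidance count = 376740 − 132 = 376608.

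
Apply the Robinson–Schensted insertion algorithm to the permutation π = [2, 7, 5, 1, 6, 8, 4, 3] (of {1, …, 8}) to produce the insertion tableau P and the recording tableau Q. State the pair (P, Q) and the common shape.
P = [1, 3, 6, 8] / [2, 4] / [5] / [7];  Q = [1, 2, 5, 6] / [3, 7] / [4] / [8];  common shape = (4, 2, 1, 1)

Row-insert the values π_1, π_2, … into P one at a time, bumping the leftmost entry strictly greater than the inserted value down to the next row. The recording tableau Q records, in position (i, j), the step at which that cell was added to P.
  Insert 2 (step 1): P = [2];  Q = [1]
  Insert 7 (step 2): P = [2, 7];  Q = [1, 2]
  Insert 5 (step 3): P = [2, 5] / [7];  Q = [1, 2] / [3]
  Insert 1 (step 4): P = [1, 5] / [2] / [7];  Q = [1, 2] / [3] / [4]
  Insert 6 (step 5): P = [1, 5, 6] / [2] / [7];  Q = [1, 2, 5] / [3] / [4]
  Insert 8 (step 6): P = [1, 5, 6, 8] / [2] / [7];  Q = [1, 2, 5, 6] / [3] / [4]
  Insert 4 (step 7): P = [1, 4, 6, 8] / [2, 5] / [7];  Q = [1, 2, 5, 6] / [3, 7] / [4]
  Insert 3 (step 8): P = [1, 3, 6, 8] / [2, 4] / [5] / [7];  Q = [1, 2, 5, 6] / [3, 7] / [4] / [8]
Final shape: (4, 2, 1, 1).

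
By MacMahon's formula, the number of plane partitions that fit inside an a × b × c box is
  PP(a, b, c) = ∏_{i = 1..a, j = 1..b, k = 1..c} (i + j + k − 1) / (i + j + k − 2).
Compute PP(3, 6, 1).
PP(3, 6, 1) = 84

Evaluate the triple product over i = 1..3, j = 1..6, k = 1..1. The factors are (2/1) · (3/2) · (4/3) · (5/4) · (6/5) · (7/6) · (3/2) · (4/3) · … (18 factors total). The numerators and denominators telescope so the product is an integer; carrying out the multiplication exactly gives PP(3, 6, 1) = 84.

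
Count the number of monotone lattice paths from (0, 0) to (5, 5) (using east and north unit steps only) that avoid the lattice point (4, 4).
Number of paths = 112

Total paths from (0, 0) to (5, 5): C(10, 5) = 252. Paths through (4, 4): (paths (0, 0) → (4, 4)) × (paths (4, 4) → (5, 5)) = C(8, 4) · C(2, 1) = 70 · 2 = 140. Avoidance count = 252 − 140 = 112.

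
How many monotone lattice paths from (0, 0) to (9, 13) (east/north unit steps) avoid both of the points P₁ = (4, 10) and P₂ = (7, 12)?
Number of paths = 320230

Inclusion–exclusion. Total paths: C(22, 9) = 497420. Through P₁: C(14, 4)·C(8, 5) = 56056. Through P₂: C(19, 7)·C(3, 2) = 151164. Since P₁ is strictly southwest of P₂, a monotone path through both must visit P₁ then P₂; paths through both = C(14, 4)·C(5, 3)·C(3, 2) = 30030. Avoid both = 497420 − 56056 − 151164 + 30030 = 320230.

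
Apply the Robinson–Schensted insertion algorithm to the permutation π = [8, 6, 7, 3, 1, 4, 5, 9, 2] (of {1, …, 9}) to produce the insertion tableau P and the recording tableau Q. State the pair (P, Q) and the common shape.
P = [1, 2, 5, 9] / [3, 4] / [6, 7] / [8];  Q = [1, 3, 7, 8] / [2, 6] / [4, 9] / [5];  common shape = (4, 2, 2, 1)

Row-insert the values π_1, π_2, … into P one at a time, bumping the leftmost entry strictly greater than the inserted value down to the next row. The recording tableau Q records, in position (i, j), the step at which that cell was added to P.
  Insert 8 (step 1): P = [8];  Q = [1]
  Insert 6 (step 2): P = [6] / [8];  Q = [1] / [2]
  Insert 7 (step 3): P = [6, 7] / [8];  Q = [1, 3] / [2]
  Insert 3 (step 4): P = [3, 7] / [6] / [8];  Q = [1, 3] / [2] / [4]
  Insert 1 (step 5): P = [1, 7] / [3] / [6] / [8];  Q = [1, 3] / [2] / [4] / [5]
  Insert 4 (step 6): P = [1, 4] / [3, 7] / [6] / [8];  Q = [1, 3] / [2, 6] / [4] / [5]
  Insert 5 (step 7): P = [1, 4, 5] / [3, 7] / [6] / [8];  Q = [1, 3, 7] / [2, 6] / [4] / [5]
  Insert 9 (step 8): P = [1, 4, 5, 9] / [3, 7] / [6] / [8];  Q = [1, 3, 7, 8] / [2, 6] / [4] / [5]
  Insert 2 (step 9): P = [1, 2, 5, 9] / [3, 4] / [6, 7] / [8];  Q = [1, 3, 7, 8] / [2, 6] / [4, 9] / [5]
Final shape: (4, 2, 2, 1).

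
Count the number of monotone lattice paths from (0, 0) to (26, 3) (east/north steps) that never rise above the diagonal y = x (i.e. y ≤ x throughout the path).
Number of paths = 3248

By the reflection principle (André's argument), the number of monotone paths to (26, 3) with n ≤ m that never go above y = x is C(29, 26) − C(29, 27) = 3654 − 406 = 3248.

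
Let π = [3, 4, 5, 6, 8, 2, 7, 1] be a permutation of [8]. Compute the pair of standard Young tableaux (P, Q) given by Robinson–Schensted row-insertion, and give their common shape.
P = [1, 4, 5, 6, 7] / [2, 8] / [3];  Q = [1, 2, 3, 4, 5] / [6, 7] / [8];  common shape = (5, 2, 1)

Row-insert the values π_1, π_2, … into P one at a time, bumping the leftmost entry strictly greater than the inserted value down to the next row. The recording tableau Q records, in position (i, j), the step at which that cell was added to P.
  Insert 3 (step 1): P = [3];  Q = [1]
  Insert 4 (step 2): P = [3, 4];  Q = [1, 2]
  Insert 5 (step 3): P = [3, 4, 5];  Q = [1, 2, 3]
  Insert 6 (step 4): P = [3, 4, 5, 6];  Q = [1, 2, 3, 4]
  Insert 8 (step 5): P = [3, 4, 5, 6, 8];  Q = [1, 2, 3, 4, 5]
  Insert 2 (step 6): P = [2, 4, 5, 6, 8] / [3];  Q = [1, 2, 3, 4, 5] / [6]
  Insert 7 (step 7): P = [2, 4, 5, 6, 7] / [3, 8];  Q = [1, 2, 3, 4, 5] / [6, 7]
  Insert 1 (step 8): P = [1, 4, 5, 6, 7] / [2, 8] / [3];  Q = [1, 2, 3, 4, 5] / [6, 7] / [8]
Final shape: (5, 2, 1).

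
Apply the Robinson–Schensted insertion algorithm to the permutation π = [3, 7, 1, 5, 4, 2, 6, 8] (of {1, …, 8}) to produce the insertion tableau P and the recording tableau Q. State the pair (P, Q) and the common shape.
P = [1, 2, 6, 8] / [3, 4] / [5] / [7];  Q = [1, 2, 7, 8] / [3, 4] / [5] / [6];  common shape = (4, 2, 1, 1)

Row-insert the values π_1, π_2, … into P one at a time, bumping the leftmost entry strictly greater than the inserted value down to the next row. The recording tableau Q records, in position (i, j), the step at which that cell was added to P.
  Insert 3 (step 1): P = [3];  Q = [1]
  Insert 7 (step 2): P = [3, 7];  Q = [1, 2]
  Insert 1 (step 3): P = [1, 7] / [3];  Q = [1, 2] / [3]
  Insert 5 (step 4): P = [1, 5] / [3, 7];  Q = [1, 2] / [3, 4]
  Insert 4 (step 5): P = [1, 4] / [3, 5] / [7];  Q = [1, 2] / [3, 4] / [5]
  Insert 2 (step 6): P = [1, 2] / [3, 4] / [5] / [7];  Q = [1, 2] / [3, 4] / [5] / [6]
  Insert 6 (step 7): P = [1, 2, 6] / [3, 4] / [5] / [7];  Q = [1, 2, 7] / [3, 4] / [5] / [6]
  Insert 8 (step 8): P = [1, 2, 6, 8] / [3, 4] / [5] / [7];  Q = [1, 2, 7, 8] / [3, 4] / [5] / [6]
Final shape: (4, 2, 1, 1).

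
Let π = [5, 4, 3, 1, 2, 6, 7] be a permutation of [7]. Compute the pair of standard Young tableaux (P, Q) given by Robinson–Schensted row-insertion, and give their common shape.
P = [1, 2, 6, 7] / [3] / [4] / [5];  Q = [1, 5, 6, 7] / [2] / [3] / [4];  common shape = (4, 1, 1, 1)

Row-insert the values π_1, π_2, … into P one at a time, bumping the leftmost entry strictly greater than the inserted value down to the next row. The recording tableau Q records, in position (i, j), the step at which that cell was added to P.
  Insert 5 (step 1): P = [5];  Q = [1]
  Insert 4 (step 2): P = [4] / [5];  Q = [1] / [2]
  Insert 3 (step 3): P = [3] / [4] / [5];  Q = [1] / [2] / [3]
  Insert 1 (step 4): P = [1] / [3] / [4] / [5];  Q = [1] / [2] / [3] / [4]
  Insert 2 (step 5): P = [1, 2] / [3] / [4] / [5];  Q = [1, 5] / [2] / [3] / [4]
  Insert 6 (step 6): P = [1, 2, 6] / [3] / [4] / [5];  Q = [1, 5, 6] / [2] / [3] / [4]
  Insert 7 (step 7): P = [1, 2, 6, 7] / [3] / [4] / [5];  Q = [1, 5, 6, 7] / [2] / [3] / [4]
Final shape: (4, 1, 1, 1).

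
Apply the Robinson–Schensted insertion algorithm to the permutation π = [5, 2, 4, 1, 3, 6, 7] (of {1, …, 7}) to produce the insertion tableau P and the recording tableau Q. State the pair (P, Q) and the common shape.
P = [1, 3, 6, 7] / [2, 4] / [5];  Q = [1, 3, 6, 7] / [2, 5] / [4];  common shape = (4, 2, 1)

Row-insert the values π_1, π_2, … into P one at a time, bumping the leftmost entry strictly greater than the inserted value down to the next row. The recording tableau Q records, in position (i, j), the step at which that cell was added to P.
  Insert 5 (step 1): P = [5];  Q = [1]
  Insert 2 (step 2): P = [2] / [5];  Q = [1] / [2]
  Insert 4 (step 3): P = [2, 4] / [5];  Q = [1, 3] / [2]
  Insert 1 (step 4): P = [1, 4] / [2] / [5];  Q = [1, 3] / [2] / [4]
  Insert 3 (step 5): P = [1, 3] / [2, 4] / [5];  Q = [1, 3] / [2, 5] / [4]
  Insert 6 (step 6): P = [1, 3, 6] / [2, 4] / [5];  Q = [1, 3, 6] / [2, 5] / [4]
  Insert 7 (step 7): P = [1, 3, 6, 7] / [2, 4] / [5];  Q = [1, 3, 6, 7] / [2, 5] / [4]
Final shape: (4, 2, 1).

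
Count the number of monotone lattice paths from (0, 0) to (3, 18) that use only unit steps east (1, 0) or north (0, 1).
Number of paths = 1330

A monotone lattice path from (0, 0) to (3, 18) consists of 3 east steps and 18 north steps in some order, so it is determined by which 3 of the 21 steps are east. The count is C(21, 3) = 1330.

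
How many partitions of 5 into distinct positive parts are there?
q(5) = 3

List partitions of 5 into distinct parts: 5, 4+1, 3+2. There are q(5) = 3. (Euler: this equals the number of odd-part partitions of 5.)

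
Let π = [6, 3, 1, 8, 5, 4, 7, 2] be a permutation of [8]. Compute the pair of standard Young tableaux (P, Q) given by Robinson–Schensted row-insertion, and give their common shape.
P = [1, 2, 7] / [3, 4] / [5, 8] / [6];  Q = [1, 4, 7] / [2, 5] / [3, 6] / [8];  common shape = (3, 2, 2, 1)

Row-insert the values π_1, π_2, … into P one at a time, bumping the leftmost entry strictly greater than the inserted value down to the next row. The recording tableau Q records, in position (i, j), the step at which that cell was added to P.
  Insert 6 (step 1): P = [6];  Q = [1]
  Insert 3 (step 2): P = [3] / [6];  Q = [1] / [2]
  Insert 1 (step 3): P = [1] / [3] / [6];  Q = [1] / [2] / [3]
  Insert 8 (step 4): P = [1, 8] / [3] / [6];  Q = [1, 4] / [2] / [3]
  Insert 5 (step 5): P = [1, 5] / [3, 8] / [6];  Q = [1, 4] / [2, 5] / [3]
  Insert 4 (step 6): P = [1, 4] / [3, 5] / [6, 8];  Q = [1, 4] / [2, 5] / [3, 6]
  Insert 7 (step 7): P = [1, 4, 7] / [3, 5] / [6, 8];  Q = [1, 4, 7] / [2, 5] / [3, 6]
  Insert 2 (step 8): P = [1, 2, 7] / [3, 4] / [5, 8] / [6];  Q = [1, 4, 7] / [2, 5] / [3, 6] / [8]
Final shape: (3, 2, 2, 1).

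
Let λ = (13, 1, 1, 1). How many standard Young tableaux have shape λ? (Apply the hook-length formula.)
# SYT of shape (13, 1, 1, 1) = 455

Hook-length formula: f^λ = n! / Π hook(c), product over all cells c of the Young diagram. For λ = (13, 1, 1, 1), n = 16 boxes. Hook lengths by row (left-to-right, top-to-bottom): [16, 12, 11, 10, 9, 8, 7, 6, 5, 4, 3, 2, 1]; [3]; [2]; [1]. Product of hooks = 45984153600. So f^λ = 16! / 45984153600 = 20922789888000 / 45984153600 = 455.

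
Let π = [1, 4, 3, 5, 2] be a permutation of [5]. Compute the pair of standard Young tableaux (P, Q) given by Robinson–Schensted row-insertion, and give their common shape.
P = [1, 2, 5] / [3] / [4];  Q = [1, 2, 4] / [3] / [5];  common shape = (3, 1, 1)

Row-insert the values π_1, π_2, … into P one at a time, bumping the leftmost entry strictly greater than the inserted value down to the next row. The recording tableau Q records, in position (i, j), the step at which that cell was added to P.
  Insert 1 (step 1): P = [1];  Q = [1]
  Insert 4 (step 2): P = [1, 4];  Q = [1, 2]
  Insert 3 (step 3): P = [1, 3] / [4];  Q = [1, 2] / [3]
  Insert 5 (step 4): P = [1, 3, 5] / [4];  Q = [1, 2, 4] / [3]
  Insert 2 (step 5): P = [1, 2, 5] / [3] / [4];  Q = [1, 2, 4] / [3] / [5]
Final shape: (3, 1, 1).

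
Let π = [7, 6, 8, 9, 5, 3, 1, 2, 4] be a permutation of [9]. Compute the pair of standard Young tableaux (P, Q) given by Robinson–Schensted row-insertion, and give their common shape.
P = [1, 2, 4] / [3, 8, 9] / [5] / [6] / [7];  Q = [1, 3, 4] / [2, 8, 9] / [5] / [6] / [7];  common shape = (3, 3, 1, 1, 1)

Row-insert the values π_1, π_2, … into P one at a time, bumping the leftmost entry strictly greater than the inserted value down to the next row. The recording tableau Q records, in position (i, j), the step at which that cell was added to P.
  Insert 7 (step 1): P = [7];  Q = [1]
  Insert 6 (step 2): P = [6] / [7];  Q = [1] / [2]
  Insert 8 (step 3): P = [6, 8] / [7];  Q = [1, 3] / [2]
  Insert 9 (step 4): P = [6, 8, 9] / [7];  Q = [1, 3, 4] / [2]
  Insert 5 (step 5): P = [5, 8, 9] / [6] / [7];  Q = [1, 3, 4] / [2] / [5]
  Insert 3 (step 6): P = [3, 8, 9] / [5] / [6] / [7];  Q = [1, 3, 4] / [2] / [5] / [6]
  Insert 1 (step 7): P = [1, 8, 9] / [3] / [5] / [6] / [7];  Q = [1, 3, 4] / [2] / [5] / [6] / [7]
  Insert 2 (step 8): P = [1, 2, 9] / [3, 8] / [5] / [6] / [7];  Q = [1, 3, 4] / [2, 8] / [5] / [6] / [7]
  Insert 4 (step 9): P = [1, 2, 4] / [3, 8, 9] / [5] / [6] / [7];  Q = [1, 3, 4] / [2, 8, 9] / [5] / [6] / [7]
Final shape: (3, 3, 1, 1, 1).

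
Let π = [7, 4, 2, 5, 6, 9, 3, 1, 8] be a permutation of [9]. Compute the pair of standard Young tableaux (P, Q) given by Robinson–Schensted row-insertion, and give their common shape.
P = [1, 3, 6, 8] / [2, 5, 9] / [4] / [7];  Q = [1, 4, 5, 6] / [2, 7, 9] / [3] / [8];  common shape = (4, 3, 1, 1)

Row-insert the values π_1, π_2, … into P one at a time, bumping the leftmost entry strictly greater than the inserted value down to the next row. The recording tableau Q records, in position (i, j), the step at which that cell was added to P.
  Insert 7 (step 1): P = [7];  Q = [1]
  Insert 4 (step 2): P = [4] / [7];  Q = [1] / [2]
  Insert 2 (step 3): P = [2] / [4] / [7];  Q = [1] / [2] / [3]
  Insert 5 (step 4): P = [2, 5] / [4] / [7];  Q = [1, 4] / [2] / [3]
  Insert 6 (step 5): P = [2, 5, 6] / [4] / [7];  Q = [1, 4, 5] / [2] / [3]
  Insert 9 (step 6): P = [2, 5, 6, 9] / [4] / [7];  Q = [1, 4, 5, 6] / [2] / [3]
  Insert 3 (step 7): P = [2, 3, 6, 9] / [4, 5] / [7];  Q = [1, 4, 5, 6] / [2, 7] / [3]
  Insert 1 (step 8): P = [1, 3, 6, 9] / [2, 5] / [4] / [7];  Q = [1, 4, 5, 6] / [2, 7] / [3] / [8]
  Insert 8 (step 9): P = [1, 3, 6, 8] / [2, 5, 9] / [4] / [7];  Q = [1, 4, 5, 6] / [2, 7, 9] / [3] / [8]
Final shape: (4, 3, 1, 1).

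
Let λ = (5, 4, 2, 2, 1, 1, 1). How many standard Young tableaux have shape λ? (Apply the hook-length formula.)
# SYT of shape (5, 4, 2, 2, 1, 1, 1) = 698880

Hook-length formula: f^λ = n! / Π hook(c), product over all cells c of the Young diagram. For λ = (5, 4, 2, 2, 1, 1, 1), n = 16 boxes. Hook lengths by row (left-to-right, top-to-bottom): [11, 7, 4, 3, 1]; [9, 5, 2, 1]; [6, 2]; [5, 1]; [3]; [2]; [1]. Product of hooks = 29937600. So f^λ = 16! / 29937600 = 20922789888000 / 29937600 = 698880.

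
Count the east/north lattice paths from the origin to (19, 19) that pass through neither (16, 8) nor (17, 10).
Number of paths = 34734909396

Inclusion–exclusion. Total paths: C(38, 19) = 35345263800. Through P₁: C(24, 16)·C(14, 3) = 267711444. Through P₂: C(27, 17)·C(11, 2) = 463995675. Since P₁ is strictly southwest of P₂, a monotone path through both must visit P₁ then P₂; paths through both = C(24, 16)·C(3, 1)·C(11, 2) = 121352715. Avoid both = 35345263800 − 267711444 − 463995675 + 121352715 = 34734909396.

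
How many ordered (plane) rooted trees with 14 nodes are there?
C_13 = 742900

These ordered rooted trees are counted by the Catalan number C_n = (1/(n + 1)) · C(2n, n). For n = 13: C_13 = (1/14) · C(26, 13) = 10400600/14 = 742900.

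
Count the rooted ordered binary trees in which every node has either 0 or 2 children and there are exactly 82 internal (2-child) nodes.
C_82 = 17526585015616776834735140517915655636396234280

These full binary trees are counted by the Catalan number C_n = (1/(n + 1)) · C(2n, n). For n = 82: C_82 = (1/83) · C(164, 82) = 1454706556296192477283016662986999417820887445240/83 = 17526585015616776834735140517915655636396234280.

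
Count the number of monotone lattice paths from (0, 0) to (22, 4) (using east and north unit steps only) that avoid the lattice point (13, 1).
Number of paths = 11870

Total paths from (0, 0) to (22, 4): C(26, 22) = 14950. Paths through (13, 1): (paths (0, 0) → (13, 1)) × (paths (13, 1) → (22, 4)) = C(14, 13) · C(12, 9) = 14 · 220 = 3080. Avoidance count = 14950 − 3080 = 11870.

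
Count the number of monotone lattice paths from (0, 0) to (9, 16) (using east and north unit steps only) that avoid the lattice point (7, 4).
Number of paths = 2012945

Total paths from (0, 0) to (9, 16): C(25, 9) = 2042975. Paths through (7, 4): (paths (0, 0) → (7, 4)) × (paths (7, 4) → (9, 16)) = C(11, 7) · C(14, 2) = 330 · 91 = 30030. Avoidance count = 2042975 − 30030 = 2012945.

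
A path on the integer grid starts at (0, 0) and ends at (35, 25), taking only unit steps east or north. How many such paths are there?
Number of paths = 51915437974328292

A monotone lattice path from (0, 0) to (35, 25) consists of 35 east steps and 25 north steps in some order, so it is determined by which 35 of the 60 steps are east. The count is C(60, 35) = 51915437974328292.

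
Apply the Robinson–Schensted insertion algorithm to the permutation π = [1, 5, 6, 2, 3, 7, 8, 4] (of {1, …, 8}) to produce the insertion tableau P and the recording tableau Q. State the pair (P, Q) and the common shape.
P = [1, 2, 3, 4, 8] / [5, 6, 7];  Q = [1, 2, 3, 6, 7] / [4, 5, 8];  common shape = (5, 3)

Row-insert the values π_1, π_2, … into P one at a time, bumping the leftmost entry strictly greater than the inserted value down to the next row. The recording tableau Q records, in position (i, j), the step at which that cell was added to P.
  Insert 1 (step 1): P = [1];  Q = [1]
  Insert 5 (step 2): P = [1, 5];  Q = [1, 2]
  Insert 6 (step 3): P = [1, 5, 6];  Q = [1, 2, 3]
  Insert 2 (step 4): P = [1, 2, 6] / [5];  Q = [1, 2, 3] / [4]
  Insert 3 (step 5): P = [1, 2, 3] / [5, 6];  Q = [1, 2, 3] / [4, 5]
  Insert 7 (step 6): P = [1, 2, 3, 7] / [5, 6];  Q = [1, 2, 3, 6] / [4, 5]
  Insert 8 (step 7): P = [1, 2, 3, 7, 8] / [5, 6];  Q = [1, 2, 3, 6, 7] / [4, 5]
  Insert 4 (step 8): P = [1, 2, 3, 4, 8] / [5, 6, 7];  Q = [1, 2, 3, 6, 7] / [4, 5, 8]
Final shape: (5, 3).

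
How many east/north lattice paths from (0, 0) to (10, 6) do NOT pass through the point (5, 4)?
Number of paths = 5362

Total paths from (0, 0) to (10, 6): C(16, 10) = 8008. Paths through (5, 4): (paths (0, 0) → (5, 4)) × (paths (5, 4) → (10, 6)) = C(9, 5) · C(7, 5) = 126 · 21 = 2646. Avoidance count = 8008 − 2646 = 5362.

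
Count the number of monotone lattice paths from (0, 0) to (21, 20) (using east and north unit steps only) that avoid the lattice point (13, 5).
Number of paths = 264927926868

Total paths from (0, 0) to (21, 20): C(41, 21) = 269128937220. Paths through (13, 5): (paths (0, 0) → (13, 5)) × (paths (13, 5) → (21, 20)) = C(18, 13) · C(23, 8) = 8568 · 490314 = 4201010352. Avoidance count = 269128937220 − 4201010352 = 264927926868.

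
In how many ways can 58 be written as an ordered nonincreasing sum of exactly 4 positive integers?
p(58, 4 parts) = 1425

Partitions of n into exactly k parts are in bijection with partitions of n − k into at most k parts (subtract 1 from each part). So p(58, exactly 4) = p(54, parts ≤ 4). Computing via the recurrence p(m, j) = p(m, j−1) + p(m−j, j) gives 1425.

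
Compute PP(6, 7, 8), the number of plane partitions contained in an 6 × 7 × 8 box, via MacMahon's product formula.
PP(6, 7, 8) = 19702998159210080

Evaluate the triple product over i = 1..6, j = 1..7, k = 1..8. The factors are (2/1) · (3/2) · (4/3) · (5/4) · (6/5) · (7/6) · (8/7) · (9/8) · … (336 factors total). The numerators and denominators telescope so the product is an integer; carrying out the multiplication exactly gives PP(6, 7, 8) = 19702998159210080.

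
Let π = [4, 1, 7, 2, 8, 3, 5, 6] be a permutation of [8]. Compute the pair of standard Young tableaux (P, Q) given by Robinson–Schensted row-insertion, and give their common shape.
P = [1, 2, 3, 5, 6] / [4, 7, 8];  Q = [1, 3, 5, 7, 8] / [2, 4, 6];  common shape = (5, 3)

Row-insert the values π_1, π_2, … into P one at a time, bumping the leftmost entry strictly greater than the inserted value down to the next row. The recording tableau Q records, in position (i, j), the step at which that cell was added to P.
  Insert 4 (step 1): P = [4];  Q = [1]
  Insert 1 (step 2): P = [1] / [4];  Q = [1] / [2]
  Insert 7 (step 3): P = [1, 7] / [4];  Q = [1, 3] / [2]
  Insert 2 (step 4): P = [1, 2] / [4, 7];  Q = [1, 3] / [2, 4]
  Insert 8 (step 5): P = [1, 2, 8] / [4, 7];  Q = [1, 3, 5] / [2, 4]
  Insert 3 (step 6): P = [1, 2, 3] / [4, 7, 8];  Q = [1, 3, 5] / [2, 4, 6]
  Insert 5 (step 7): P = [1, 2, 3, 5] / [4, 7, 8];  Q = [1, 3, 5, 7] / [2, 4, 6]
  Insert 6 (step 8): P = [1, 2, 3, 5, 6] / [4, 7, 8];  Q = [1, 3, 5, 7, 8] / [2, 4, 6]
Final shape: (5, 3).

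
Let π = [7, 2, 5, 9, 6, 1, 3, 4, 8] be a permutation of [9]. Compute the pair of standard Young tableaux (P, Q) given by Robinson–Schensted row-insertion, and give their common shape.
P = [1, 3, 4, 8] / [2, 5, 6] / [7, 9];  Q = [1, 3, 4, 9] / [2, 5, 8] / [6, 7];  common shape = (4, 3, 2)

Row-insert the values π_1, π_2, … into P one at a time, bumping the leftmost entry strictly greater than the inserted value down to the next row. The recording tableau Q records, in position (i, j), the step at which that cell was added to P.
  Insert 7 (step 1): P = [7];  Q = [1]
  Insert 2 (step 2): P = [2] / [7];  Q = [1] / [2]
  Insert 5 (step 3): P = [2, 5] / [7];  Q = [1, 3] / [2]
  Insert 9 (step 4): P = [2, 5, 9] / [7];  Q = [1, 3, 4] / [2]
  Insert 6 (step 5): P = [2, 5, 6] / [7, 9];  Q = [1, 3, 4] / [2, 5]
  Insert 1 (step 6): P = [1, 5, 6] / [2, 9] / [7];  Q = [1, 3, 4] / [2, 5] / [6]
  Insert 3 (step 7): P = [1, 3, 6] / [2, 5] / [7, 9];  Q = [1, 3, 4] / [2, 5] / [6, 7]
  Insert 4 (step 8): P = [1, 3, 4] / [2, 5, 6] / [7, 9];  Q = [1, 3, 4] / [2, 5, 8] / [6, 7]
  Insert 8 (step 9): P = [1, 3, 4, 8] / [2, 5, 6] / [7, 9];  Q = [1, 3, 4, 9] / [2, 5, 8] / [6, 7]
Final shape: (4, 3, 2).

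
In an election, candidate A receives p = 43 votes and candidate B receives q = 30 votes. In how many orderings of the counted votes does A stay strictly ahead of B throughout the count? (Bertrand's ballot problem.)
Strict-lead orderings = 49674383671015111008

Total orderings of the 73 votes with 43 for A: C(73, 43) = 278940769844931007968. By the Bertrand ballot formula (Cycle Lemma / reflection principle), the number of orderings in which A is strictly ahead of B throughout is (p − q)/(p + q) · C(p + q, p) = (43 − 30)/(43 + 30) · 278940769844931007968 = 49674383671015111008.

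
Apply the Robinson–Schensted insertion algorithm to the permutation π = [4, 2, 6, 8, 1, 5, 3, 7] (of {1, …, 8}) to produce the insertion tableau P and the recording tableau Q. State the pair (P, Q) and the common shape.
P = [1, 3, 7] / [2, 5, 8] / [4, 6];  Q = [1, 3, 4] / [2, 6, 8] / [5, 7];  common shape = (3, 3, 2)

Row-insert the values π_1, π_2, … into P one at a time, bumping the leftmost entry strictly greater than the inserted value down to the next row. The recording tableau Q records, in position (i, j), the step at which that cell was added to P.
  Insert 4 (step 1): P = [4];  Q = [1]
  Insert 2 (step 2): P = [2] / [4];  Q = [1] / [2]
  Insert 6 (step 3): P = [2, 6] / [4];  Q = [1, 3] / [2]
  Insert 8 (step 4): P = [2, 6, 8] / [4];  Q = [1, 3, 4] / [2]
  Insert 1 (step 5): P = [1, 6, 8] / [2] / [4];  Q = [1, 3, 4] / [2] / [5]
  Insert 5 (step 6): P = [1, 5, 8] / [2, 6] / [4];  Q = [1, 3, 4] / [2, 6] / [5]
  Insert 3 (step 7): P = [1, 3, 8] / [2, 5] / [4, 6];  Q = [1, 3, 4] / [2, 6] / [5, 7]
  Insert 7 (step 8): P = [1, 3, 7] / [2, 5, 8] / [4, 6];  Q = [1, 3, 4] / [2, 6, 8] / [5, 7]
Final shape: (3, 3, 2).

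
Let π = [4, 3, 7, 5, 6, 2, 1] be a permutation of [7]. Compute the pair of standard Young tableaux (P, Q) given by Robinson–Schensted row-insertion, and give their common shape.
P = [1, 5, 6] / [2, 7] / [3] / [4];  Q = [1, 3, 5] / [2, 4] / [6] / [7];  common shape = (3, 2, 1, 1)

Row-insert the values π_1, π_2, … into P one at a time, bumping the leftmost entry strictly greater than the inserted value down to the next row. The recording tableau Q records, in position (i, j), the step at which that cell was added to P.
  Insert 4 (step 1): P = [4];  Q = [1]
  Insert 3 (step 2): P = [3] / [4];  Q = [1] / [2]
  Insert 7 (step 3): P = [3, 7] / [4];  Q = [1, 3] / [2]
  Insert 5 (step 4): P = [3, 5] / [4, 7];  Q = [1, 3] / [2, 4]
  Insert 6 (step 5): P = [3, 5, 6] / [4, 7];  Q = [1, 3, 5] / [2, 4]
  Insert 2 (step 6): P = [2, 5, 6] / [3, 7] / [4];  Q = [1, 3, 5] / [2, 4] / [6]
  Insert 1 (step 7): P = [1, 5, 6] / [2, 7] / [3] / [4];  Q = [1, 3, 5] / [2, 4] / [6] / [7]
Final shape: (3, 2, 1, 1).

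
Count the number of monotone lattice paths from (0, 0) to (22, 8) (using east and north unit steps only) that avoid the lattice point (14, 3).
Number of paths = 4977765

Total paths from (0, 0) to (22, 8): C(30, 22) = 5852925. Paths through (14, 3): (paths (0, 0) → (14, 3)) × (paths (14, 3) → (22, 8)) = C(17, 14) · C(13, 8) = 680 · 1287 = 875160. Avoidance count = 5852925 − 875160 = 4977765.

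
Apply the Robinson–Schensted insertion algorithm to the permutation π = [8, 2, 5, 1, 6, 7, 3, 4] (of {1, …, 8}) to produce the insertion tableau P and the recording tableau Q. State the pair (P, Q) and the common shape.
P = [1, 3, 4, 7] / [2, 5, 6] / [8];  Q = [1, 3, 5, 6] / [2, 7, 8] / [4];  common shape = (4, 3, 1)

Row-insert the values π_1, π_2, … into P one at a time, bumping the leftmost entry strictly greater than the inserted value down to the next row. The recording tableau Q records, in position (i, j), the step at which that cell was added to P.
  Insert 8 (step 1): P = [8];  Q = [1]
  Insert 2 (step 2): P = [2] / [8];  Q = [1] / [2]
  Insert 5 (step 3): P = [2, 5] / [8];  Q = [1, 3] / [2]
  Insert 1 (step 4): P = [1, 5] / [2] / [8];  Q = [1, 3] / [2] / [4]
  Insert 6 (step 5): P = [1, 5, 6] / [2] / [8];  Q = [1, 3, 5] / [2] / [4]
  Insert 7 (step 6): P = [1, 5, 6, 7] / [2] / [8];  Q = [1, 3, 5, 6] / [2] / [4]
  Insert 3 (step 7): P = [1, 3, 6, 7] / [2, 5] / [8];  Q = [1, 3, 5, 6] / [2, 7] / [4]
  Insert 4 (step 8): P = [1, 3, 4, 7] / [2, 5, 6] / [8];  Q = [1, 3, 5, 6] / [2, 7, 8] / [4]
Final shape: (4, 3, 1).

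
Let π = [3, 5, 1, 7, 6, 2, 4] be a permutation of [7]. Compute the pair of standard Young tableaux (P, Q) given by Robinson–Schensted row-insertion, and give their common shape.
P = [1, 2, 4] / [3, 5, 6] / [7];  Q = [1, 2, 4] / [3, 5, 7] / [6];  common shape = (3, 3, 1)

Row-insert the values π_1, π_2, … into P one at a time, bumping the leftmost entry strictly greater than the inserted value down to the next row. The recording tableau Q records, in position (i, j), the step at which that cell was added to P.
  Insert 3 (step 1): P = [3];  Q = [1]
  Insert 5 (step 2): P = [3, 5];  Q = [1, 2]
  Insert 1 (step 3): P = [1, 5] / [3];  Q = [1, 2] / [3]
  Insert 7 (step 4): P = [1, 5, 7] / [3];  Q = [1, 2, 4] / [3]
  Insert 6 (step 5): P = [1, 5, 6] / [3, 7];  Q = [1, 2, 4] / [3, 5]
  Insert 2 (step 6): P = [1, 2, 6] / [3, 5] / [7];  Q = [1, 2, 4] / [3, 5] / [6]
  Insert 4 (step 7): P = [1, 2, 4] / [3, 5, 6] / [7];  Q = [1, 2, 4] / [3, 5, 7] / [6]
Final shape: (3, 3, 1).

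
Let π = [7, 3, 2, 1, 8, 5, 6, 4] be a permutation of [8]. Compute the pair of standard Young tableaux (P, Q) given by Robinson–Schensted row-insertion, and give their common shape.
P = [1, 4, 6] / [2, 5] / [3, 8] / [7];  Q = [1, 5, 7] / [2, 6] / [3, 8] / [4];  common shape = (3, 2, 2, 1)

Row-insert the values π_1, π_2, … into P one at a time, bumping the leftmost entry strictly greater than the inserted value down to the next row. The recording tableau Q records, in position (i, j), the step at which that cell was added to P.
  Insert 7 (step 1): P = [7];  Q = [1]
  Insert 3 (step 2): P = [3] / [7];  Q = [1] / [2]
  Insert 2 (step 3): P = [2] / [3] / [7];  Q = [1] / [2] / [3]
  Insert 1 (step 4): P = [1] / [2] / [3] / [7];  Q = [1] / [2] / [3] / [4]
  Insert 8 (step 5): P = [1, 8] / [2] / [3] / [7];  Q = [1, 5] / [2] / [3] / [4]
  Insert 5 (step 6): P = [1, 5] / [2, 8] / [3] / [7];  Q = [1, 5] / [2, 6] / [3] / [4]
  Insert 6 (step 7): P = [1, 5, 6] / [2, 8] / [3] / [7];  Q = [1, 5, 7] / [2, 6] / [3] / [4]
  Insert 4 (step 8): P = [1, 4, 6] / [2, 5] / [3, 8] / [7];  Q = [1, 5, 7] / [2, 6] / [3, 8] / [4]
Final shape: (3, 2, 2, 1).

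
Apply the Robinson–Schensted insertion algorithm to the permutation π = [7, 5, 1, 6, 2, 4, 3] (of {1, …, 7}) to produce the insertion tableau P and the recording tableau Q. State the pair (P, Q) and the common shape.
P = [1, 2, 3] / [4, 6] / [5] / [7];  Q = [1, 4, 6] / [2, 5] / [3] / [7];  common shape = (3, 2, 1, 1)

Row-insert the values π_1, π_2, … into P one at a time, bumping the leftmost entry strictly greater than the inserted value down to the next row. The recording tableau Q records, in position (i, j), the step at which that cell was added to P.
  Insert 7 (step 1): P = [7];  Q = [1]
  Insert 5 (step 2): P = [5] / [7];  Q = [1] / [2]
  Insert 1 (step 3): P = [1] / [5] / [7];  Q = [1] / [2] / [3]
  Insert 6 (step 4): P = [1, 6] / [5] / [7];  Q = [1, 4] / [2] / [3]
  Insert 2 (step 5): P = [1, 2] / [5, 6] / [7];  Q = [1, 4] / [2, 5] / [3]
  Insert 4 (step 6): P = [1, 2, 4] / [5, 6] / [7];  Q = [1, 4, 6] / [2, 5] / [3]
  Insert 3 (step 7): P = [1, 2, 3] / [4, 6] / [5] / [7];  Q = [1, 4, 6] / [2, 5] / [3] / [7]
Final shape: (3, 2, 1, 1).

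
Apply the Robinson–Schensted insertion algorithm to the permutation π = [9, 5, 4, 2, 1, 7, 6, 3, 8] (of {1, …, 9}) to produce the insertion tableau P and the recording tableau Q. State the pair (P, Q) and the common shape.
P = [1, 3, 8] / [2, 6] / [4, 7] / [5] / [9];  Q = [1, 6, 9] / [2, 7] / [3, 8] / [4] / [5];  common shape = (3, 2, 2, 1, 1)

Row-insert the values π_1, π_2, … into P one at a time, bumping the leftmost entry strictly greater than the inserted value down to the next row. The recording tableau Q records, in position (i, j), the step at which that cell was added to P.
  Insert 9 (step 1): P = [9];  Q = [1]
  Insert 5 (step 2): P = [5] / [9];  Q = [1] / [2]
  Insert 4 (step 3): P = [4] / [5] / [9];  Q = [1] / [2] / [3]
  Insert 2 (step 4): P = [2] / [4] / [5] / [9];  Q = [1] / [2] / [3] / [4]
  Insert 1 (step 5): P = [1] / [2] / [4] / [5] / [9];  Q = [1] / [2] / [3] / [4] / [5]
  Insert 7 (step 6): P = [1, 7] / [2] / [4] / [5] / [9];  Q = [1, 6] / [2] / [3] / [4] / [5]
  Insert 6 (step 7): P = [1, 6] / [2, 7] / [4] / [5] / [9];  Q = [1, 6] / [2, 7] / [3] / [4] / [5]
  Insert 3 (step 8): P = [1, 3] / [2, 6] / [4, 7] / [5] / [9];  Q = [1, 6] / [2, 7] / [3, 8] / [4] / [5]
  Insert 8 (step 9): P = [1, 3, 8] / [2, 6] / [4, 7] / [5] / [9];  Q = [1, 6, 9] / [2, 7] / [3, 8] / [4] / [5]
Final shape: (3, 2, 2, 1, 1).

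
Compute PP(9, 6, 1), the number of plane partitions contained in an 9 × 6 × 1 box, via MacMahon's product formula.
PP(9, 6, 1) = 5005

Evaluate the triple product over i = 1..9, j = 1..6, k = 1..1. The factors are (2/1) · (3/2) · (4/3) · (5/4) · (6/5) · (7/6) · (3/2) · (4/3) · … (54 factors total). The numerators and denominators telescope so the product is an integer; carrying out the multiplication exactly gives PP(9, 6, 1) = 5005.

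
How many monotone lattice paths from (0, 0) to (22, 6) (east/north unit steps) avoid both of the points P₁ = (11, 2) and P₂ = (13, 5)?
Number of paths = 192390

Inclusion–exclusion. Total paths: C(28, 22) = 376740. Through P₁: C(13, 11)·C(15, 11) = 106470. Through P₂: C(18, 13)·C(10, 9) = 85680. Since P₁ is strictly southwest of P₂, a monotone path through both must visit P₁ then P₂; paths through both = C(13, 11)·C(5, 2)·C(10, 9) = 7800. Avoid both = 376740 − 106470 − 85680 + 7800 = 192390.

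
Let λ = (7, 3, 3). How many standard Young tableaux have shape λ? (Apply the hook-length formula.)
# SYT of shape (7, 3, 3) = 3575

Hook-length formula: f^λ = n! / Π hook(c), product over all cells c of the Young diagram. For λ = (7, 3, 3), n = 13 boxes. Hook lengths by row (left-to-right, top-to-bottom): [9, 8, 7, 4, 3, 2, 1]; [4, 3, 2]; [3, 2, 1]. Product of hooks = 1741824. So f^λ = 13! / 1741824 = 6227020800 / 1741824 = 3575.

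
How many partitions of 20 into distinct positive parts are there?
q(20) = 64

A partition into distinct parts is a strictly decreasing sequence summing to n. The recurrence d(n, m) = d(n, m−1) + d(n−m, m−1) (use part m at most once) with q(n) = d(n, n) gives q(20) = 64. (Euler's theorem: # distinct-part partitions = # odd-part partitions.)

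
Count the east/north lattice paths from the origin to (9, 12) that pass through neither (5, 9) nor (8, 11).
Number of paths = 112736

Inclusion–exclusion. Total paths: C(21, 9) = 293930. Through P₁: C(14, 5)·C(7, 4) = 70070. Through P₂: C(19, 8)·C(2, 1) = 151164. Since P₁ is strictly southwest of P₂, a monotone path through both must visit P₁ then P₂; paths through both = C(14, 5)·C(5, 3)·C(2, 1) = 40040. Avoid both = 293930 − 70070 − 151164 + 40040 = 112736.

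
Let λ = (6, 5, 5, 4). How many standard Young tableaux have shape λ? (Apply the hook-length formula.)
# SYT of shape (6, 5, 5, 4) = 13856700

Hook-length formula: f^λ = n! / Π hook(c), product over all cells c of the Young diagram. For λ = (6, 5, 5, 4), n = 20 boxes. Hook lengths by row (left-to-right, top-to-bottom): [9, 8, 7, 6, 4, 1]; [7, 6, 5, 4, 2]; [6, 5, 4, 3, 1]; [4, 3, 2, 1]. Product of hooks = 175575859200. So f^λ = 20! / 175575859200 = 2432902008176640000 / 175575859200 = 13856700.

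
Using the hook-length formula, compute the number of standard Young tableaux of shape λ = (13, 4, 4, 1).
# SYT of shape (13, 4, 4, 1) = 20518575

Hook-length formula: f^λ = n! / Π hook(c), product over all cells c of the Young diagram. For λ = (13, 4, 4, 1), n = 22 boxes. Hook lengths by row (left-to-right, top-to-bottom): [16, 14, 13, 12, 9, 8, 7, 6, 5, 4, 3, 2, 1]; [6, 4, 3, 2]; [5, 3, 2, 1]; [1]. Product of hooks = 54779668070400. So f^λ = 22! / 54779668070400 = 1124000727777607680000 / 54779668070400 = 20518575.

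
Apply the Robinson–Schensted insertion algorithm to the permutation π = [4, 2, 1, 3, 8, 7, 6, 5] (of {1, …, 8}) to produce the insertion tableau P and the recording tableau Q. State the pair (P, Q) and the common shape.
P = [1, 3, 5] / [2, 6] / [4, 7] / [8];  Q = [1, 4, 5] / [2, 6] / [3, 7] / [8];  common shape = (3, 2, 2, 1)

Row-insert the values π_1, π_2, … into P one at a time, bumping the leftmost entry strictly greater than the inserted value down to the next row. The recording tableau Q records, in position (i, j), the step at which that cell was added to P.
  Insert 4 (step 1): P = [4];  Q = [1]
  Insert 2 (step 2): P = [2] / [4];  Q = [1] / [2]
  Insert 1 (step 3): P = [1] / [2] / [4];  Q = [1] / [2] / [3]
  Insert 3 (step 4): P = [1, 3] / [2] / [4];  Q = [1, 4] / [2] / [3]
  Insert 8 (step 5): P = [1, 3, 8] / [2] / [4];  Q = [1, 4, 5] / [2] / [3]
  Insert 7 (step 6): P = [1, 3, 7] / [2, 8] / [4];  Q = [1, 4, 5] / [2, 6] / [3]
  Insert 6 (step 7): P = [1, 3, 6] / [2, 7] / [4, 8];  Q = [1, 4, 5] / [2, 6] / [3, 7]
  Insert 5 (step 8): P = [1, 3, 5] / [2, 6] / [4, 7] / [8];  Q = [1, 4, 5] / [2, 6] / [3, 7] / [8]
Final shape: (3, 2, 2, 1).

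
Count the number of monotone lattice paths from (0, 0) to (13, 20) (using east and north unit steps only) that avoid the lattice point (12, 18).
Number of paths = 313686765

Total paths from (0, 0) to (13, 20): C(33, 13) = 573166440. Paths through (12, 18): (paths (0, 0) → (12, 18)) × (paths (12, 18) → (13, 20)) = C(30, 12) · C(3, 1) = 86493225 · 3 = 259479675. Avoidance count = 573166440 − 259479675 = 313686765.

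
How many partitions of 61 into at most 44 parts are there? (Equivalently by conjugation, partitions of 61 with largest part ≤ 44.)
p(61, parts ≤ 44) = 1120590

Use the recurrence p(n, m) = p(n, m−1) + p(n−m, m): either the largest part is < m (count p(n, m−1)) or the largest part is exactly m (remove one copy of m, count p(n−m, m)). With p(0, ·) = 1 this gives p(61, parts ≤ 44) = 1120590. (By conjugating Young diagrams, this also counts partitions of 61 into at most 44 parts.)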